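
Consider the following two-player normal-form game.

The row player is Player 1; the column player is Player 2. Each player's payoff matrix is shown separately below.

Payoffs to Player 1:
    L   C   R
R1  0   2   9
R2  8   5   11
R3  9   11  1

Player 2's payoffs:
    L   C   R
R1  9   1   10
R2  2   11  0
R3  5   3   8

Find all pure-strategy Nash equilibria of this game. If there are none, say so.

none

Player 1 against L: payoffs 0, 8, 9 → best response R3.
Player 1 against C: payoffs 2, 5, 11 → best response R3.
Player 1 against R: payoffs 9, 11, 1 → best response R2.
Player 2 against R1: payoffs 9, 1, 10 → best response R.
Player 2 against R2: payoffs 2, 11, 0 → best response C.
Player 2 against R3: payoffs 5, 3, 8 → best response R.
No profile is a mutual best response for all players.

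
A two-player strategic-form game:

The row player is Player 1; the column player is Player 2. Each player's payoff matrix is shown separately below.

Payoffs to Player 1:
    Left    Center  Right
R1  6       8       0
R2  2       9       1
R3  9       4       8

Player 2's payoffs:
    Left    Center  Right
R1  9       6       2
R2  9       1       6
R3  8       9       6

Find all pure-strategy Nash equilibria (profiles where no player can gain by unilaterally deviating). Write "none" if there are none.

(R1, Left): Player 1 can switch to R3 (6 → 9). Not NE.
(R1, Center): Player 1 can switch to R2 (8 → 9). Not NE.
(R1, Right): Player 1 can switch to R2 (0 → 1). Not NE.
(R2, Left): Player 1 can switch to R1 (2 → 6). Not NE.
(R2, Center): Player 2 can switch to Left (1 → 9). Not NE.
(R2, Right): Player 1 can switch to R3 (1 → 8). Not NE.
(R3, Left): Player 2 can switch to Center (8 → 9). Not NE.
(R3, Center): Player 1 can switch to R1 (4 → 8). Not NE.
(The remaining 1 profile has a profitable deviation by the same check.)

No pure-strategy Nash equilibrium.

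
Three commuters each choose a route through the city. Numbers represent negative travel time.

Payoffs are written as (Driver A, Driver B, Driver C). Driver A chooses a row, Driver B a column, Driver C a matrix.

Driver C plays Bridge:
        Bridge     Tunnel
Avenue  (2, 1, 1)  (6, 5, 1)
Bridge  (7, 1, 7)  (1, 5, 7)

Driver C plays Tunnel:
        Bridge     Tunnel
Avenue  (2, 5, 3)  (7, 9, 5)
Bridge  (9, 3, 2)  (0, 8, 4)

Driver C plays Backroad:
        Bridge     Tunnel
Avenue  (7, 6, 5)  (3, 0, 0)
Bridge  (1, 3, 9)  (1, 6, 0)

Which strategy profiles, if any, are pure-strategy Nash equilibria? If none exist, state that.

Driver A against (Bridge, Bridge): payoffs 2, 7 → best response Bridge.
Driver A against (Bridge, Tunnel): payoffs 2, 9 → best response Bridge.
Driver A against (Bridge, Backroad): payoffs 7, 1 → best response Avenue.
Driver A against (Tunnel, Bridge): payoffs 6, 1 → best response Avenue.
Driver A against (Tunnel, Tunnel): payoffs 7, 0 → best response Avenue.
Driver A against (Tunnel, Backroad): payoffs 3, 1 → best response Avenue.
Driver B against (Avenue, Bridge): payoffs 1, 5 → best response Tunnel.
Driver B against (Avenue, Tunnel): payoffs 5, 9 → best response Tunnel.
Driver B against (Avenue, Backroad): payoffs 6, 0 → best response Bridge.
Driver B against (Bridge, Bridge): payoffs 1, 5 → best response Tunnel.
Driver B against (Bridge, Tunnel): payoffs 3, 8 → best response Tunnel.
Driver B against (Bridge, Backroad): payoffs 3, 6 → best response Tunnel.
Driver C against (Avenue, Bridge): payoffs 1, 3, 5 → best response Backroad.
Driver C against (Avenue, Tunnel): payoffs 1, 5, 0 → best response Tunnel.
Driver C against (Bridge, Bridge): payoffs 7, 2, 9 → best response Backroad.
Driver C against (Bridge, Tunnel): payoffs 7, 4, 0 → best response Bridge.
Mutual best responses: (Avenue, Bridge, Backroad); (Avenue, Tunnel, Tunnel).

The pure Nash equilibria are (Avenue, Bridge, Backroad), (Avenue, Tunnel, Tunnel).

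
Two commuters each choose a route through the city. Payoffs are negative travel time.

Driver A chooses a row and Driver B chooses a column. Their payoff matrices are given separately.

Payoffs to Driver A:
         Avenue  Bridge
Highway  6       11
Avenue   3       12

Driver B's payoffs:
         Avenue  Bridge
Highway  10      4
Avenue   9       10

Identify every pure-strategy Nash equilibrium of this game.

Pure-strategy Nash equilibria: (Highway, Avenue) and (Avenue, Bridge)

(Highway, Avenue): Driver A gets 6, best alternative 3; Driver B gets 10, best alternative 4. No profitable deviation — NE.
(Highway, Bridge): Driver A can switch to Avenue (11 → 12). Not NE.
(Avenue, Avenue): Driver A can switch to Highway (3 → 6). Not NE.
(Avenue, Bridge): Driver A gets 12, best alternative 11; Driver B gets 10, best alternative 9. No profitable deviation — NE.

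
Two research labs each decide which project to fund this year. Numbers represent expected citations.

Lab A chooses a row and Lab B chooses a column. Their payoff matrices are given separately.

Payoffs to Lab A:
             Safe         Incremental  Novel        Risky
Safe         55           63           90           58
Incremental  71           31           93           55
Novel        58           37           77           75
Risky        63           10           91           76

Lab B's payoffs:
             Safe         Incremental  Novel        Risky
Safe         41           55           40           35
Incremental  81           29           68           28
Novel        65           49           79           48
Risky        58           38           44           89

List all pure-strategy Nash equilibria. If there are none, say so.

(Safe, Safe): Lab A can switch to Incremental (55 → 71). Not NE.
(Safe, Incremental): Lab A gets 63, best alternative 37; Lab B gets 55, best alternative 41. No profitable deviation — NE.
(Safe, Novel): Lab A can switch to Incremental (90 → 93). Not NE.
(Safe, Risky): Lab A can switch to Novel (58 → 75). Not NE.
(Incremental, Safe): Lab A gets 71, best alternative 63; Lab B gets 81, best alternative 68. No profitable deviation — NE.
(Incremental, Incremental): Lab A can switch to Safe (31 → 63). Not NE.
(Incremental, Novel): Lab B can switch to Safe (68 → 81). Not NE.
(Incremental, Risky): Lab A can switch to Safe (55 → 58). Not NE.
(Novel, Safe): Lab A can switch to Incremental (58 → 71). Not NE.
(Novel, Incremental): Lab A can switch to Safe (37 → 63). Not NE.
(Risky, Risky): Lab A gets 76, best alternative 75; Lab B gets 89, best alternative 58. No profitable deviation — NE.
(The remaining 5 profiles each have a profitable deviation by the same check.)

(Safe, Incremental); (Incremental, Safe); (Risky, Risky)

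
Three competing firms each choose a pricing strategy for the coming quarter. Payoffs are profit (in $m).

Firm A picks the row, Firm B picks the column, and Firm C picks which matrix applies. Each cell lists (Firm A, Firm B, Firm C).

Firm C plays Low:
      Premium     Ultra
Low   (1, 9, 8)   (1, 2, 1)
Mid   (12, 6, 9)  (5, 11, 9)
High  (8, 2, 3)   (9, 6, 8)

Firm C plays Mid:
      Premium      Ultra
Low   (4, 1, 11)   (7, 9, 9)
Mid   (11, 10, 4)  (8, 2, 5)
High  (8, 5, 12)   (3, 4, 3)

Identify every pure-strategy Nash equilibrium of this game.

(Low, Premium, Low): Firm A can switch to Mid (1 → 12). Not NE.
(Low, Premium, Mid): Firm A can switch to Mid (4 → 11). Not NE.
(Low, Ultra, Low): Firm A can switch to Mid (1 → 5). Not NE.
(Low, Ultra, Mid): Firm A can switch to Mid (7 → 8). Not NE.
(Mid, Premium, Low): Firm B can switch to Ultra (6 → 11). Not NE.
(Mid, Premium, Mid): Firm C can switch to Low (4 → 9). Not NE.
(Mid, Ultra, Low): Firm A can switch to High (5 → 9). Not NE.
(Mid, Ultra, Mid): Firm B can switch to Premium (2 → 10). Not NE.
(High, Premium, Low): Firm A can switch to Mid (8 → 12). Not NE.
(High, Premium, Mid): Firm A can switch to Mid (8 → 11). Not NE.
(High, Ultra, Low): Firm A gets 9, best alternative 5; Firm B gets 6, best alternative 2; Firm C gets 8, best alternative 3. No profitable deviation — NE.
(The remaining 1 profile has a profitable deviation by the same check.)

Pure NE: (High, Ultra, Low)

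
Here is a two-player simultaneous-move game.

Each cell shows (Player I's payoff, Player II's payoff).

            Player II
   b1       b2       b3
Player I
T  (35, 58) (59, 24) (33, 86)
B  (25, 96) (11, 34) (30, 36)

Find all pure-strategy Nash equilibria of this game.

Player I against b1: payoffs 35, 25 → best response T.
Player I against b2: payoffs 59, 11 → best response T.
Player I against b3: payoffs 33, 30 → best response T.
Player II against T: payoffs 58, 24, 86 → best response b3.
Player II against B: payoffs 96, 34, 36 → best response b1.
Mutual best responses: (T, b3).

Pure NE: (T, b3)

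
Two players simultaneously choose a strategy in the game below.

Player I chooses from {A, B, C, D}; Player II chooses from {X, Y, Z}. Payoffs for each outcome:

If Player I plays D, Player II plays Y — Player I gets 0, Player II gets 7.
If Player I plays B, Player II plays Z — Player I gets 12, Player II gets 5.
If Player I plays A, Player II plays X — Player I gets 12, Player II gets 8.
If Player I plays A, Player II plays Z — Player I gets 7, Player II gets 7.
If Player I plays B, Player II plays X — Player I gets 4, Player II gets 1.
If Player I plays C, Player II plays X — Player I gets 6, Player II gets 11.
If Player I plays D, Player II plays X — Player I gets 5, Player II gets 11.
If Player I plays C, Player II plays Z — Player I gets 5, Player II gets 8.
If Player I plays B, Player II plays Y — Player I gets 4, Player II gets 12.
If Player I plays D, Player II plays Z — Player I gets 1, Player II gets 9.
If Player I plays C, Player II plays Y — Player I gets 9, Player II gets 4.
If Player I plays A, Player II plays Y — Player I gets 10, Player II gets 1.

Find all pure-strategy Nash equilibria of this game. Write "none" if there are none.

(A, X)

For each strategy profile, look for a profitable unilateral deviation.
(A, X): Player I gets 12, best alternative 6; Player II gets 8, best alternative 7. No profitable deviation — NE.
(A, Y): Player II can switch to X (1 → 8). Not NE.
(A, Z): Player I can switch to B (7 → 12). Not NE.
(B, X): Player I can switch to A (4 → 12). Not NE.
(B, Y): Player I can switch to A (4 → 10). Not NE.
(B, Z): Player II can switch to Y (5 → 12). Not NE.
(C, X): Player I can switch to A (6 → 12). Not NE.
(C, Y): Player I can switch to A (9 → 10). Not NE.
(C, Z): Player I can switch to A (5 → 7). Not NE.
(D, X): Player I can switch to A (5 → 12). Not NE.
(D, Y): Player I can switch to A (0 → 10). Not NE.
(D, Z): Player I can switch to A (1 → 7). Not NE.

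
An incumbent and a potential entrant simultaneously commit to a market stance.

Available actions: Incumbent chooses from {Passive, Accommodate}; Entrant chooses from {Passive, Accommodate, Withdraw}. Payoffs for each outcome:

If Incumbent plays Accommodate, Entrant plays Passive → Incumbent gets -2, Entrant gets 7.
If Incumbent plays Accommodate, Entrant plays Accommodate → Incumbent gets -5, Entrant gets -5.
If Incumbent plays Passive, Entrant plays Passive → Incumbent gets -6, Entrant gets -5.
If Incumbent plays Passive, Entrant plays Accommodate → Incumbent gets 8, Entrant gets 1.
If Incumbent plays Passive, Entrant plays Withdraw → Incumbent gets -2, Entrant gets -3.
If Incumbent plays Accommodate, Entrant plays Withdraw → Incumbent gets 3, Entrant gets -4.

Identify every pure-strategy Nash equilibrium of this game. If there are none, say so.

Pure-strategy Nash equilibria: (Passive, Accommodate); (Accommodate, Passive)

(Passive, Passive): Incumbent can switch to Accommodate (-6 → -2). Not NE.
(Passive, Accommodate): Incumbent gets 8, best alternative -5; Entrant gets 1, best alternative -3. No profitable deviation — NE.
(Passive, Withdraw): Incumbent can switch to Accommodate (-2 → 3). Not NE.
(Accommodate, Passive): Incumbent gets -2, best alternative -6; Entrant gets 7, best alternative -4. No profitable deviation — NE.
(Accommodate, Accommodate): Incumbent can switch to Passive (-5 → 8). Not NE.
(Accommodate, Withdraw): Entrant can switch to Passive (-4 → 7). Not NE.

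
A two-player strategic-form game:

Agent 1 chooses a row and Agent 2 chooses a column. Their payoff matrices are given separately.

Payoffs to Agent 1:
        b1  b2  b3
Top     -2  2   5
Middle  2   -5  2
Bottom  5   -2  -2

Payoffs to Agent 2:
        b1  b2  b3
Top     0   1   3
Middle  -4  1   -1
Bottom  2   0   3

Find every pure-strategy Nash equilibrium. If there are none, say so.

Pure NE: (Top, b3)

Check each profile: it is a Nash equilibrium iff no player can strictly gain by switching unilaterally.
(Top, b1): Agent 1 can switch to Middle (-2 → 2). Not NE.
(Top, b2): Agent 2 can switch to b3 (1 → 3). Not NE.
(Top, b3): Agent 1 gets 5, best alternative 2; Agent 2 gets 3, best alternative 1. No profitable deviation — NE.
(Middle, b1): Agent 1 can switch to Bottom (2 → 5). Not NE.
(Middle, b2): Agent 1 can switch to Top (-5 → 2). Not NE.
(Middle, b3): Agent 1 can switch to Top (2 → 5). Not NE.
(Bottom, b1): Agent 2 can switch to b3 (2 → 3). Not NE.
(Bottom, b2): Agent 1 can switch to Top (-2 → 2). Not NE.
(Bottom, b3): Agent 1 can switch to Top (-2 → 5). Not NE.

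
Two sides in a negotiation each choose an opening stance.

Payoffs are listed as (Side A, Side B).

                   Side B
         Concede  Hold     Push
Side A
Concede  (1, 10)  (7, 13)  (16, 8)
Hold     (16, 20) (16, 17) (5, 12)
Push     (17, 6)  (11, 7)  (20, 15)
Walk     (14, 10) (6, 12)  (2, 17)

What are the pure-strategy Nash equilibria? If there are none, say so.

(Concede, Concede): Side A can switch to Hold (1 → 16). Not NE.
(Concede, Hold): Side A can switch to Hold (7 → 16). Not NE.
(Concede, Push): Side A can switch to Push (16 → 20). Not NE.
(Hold, Concede): Side A can switch to Push (16 → 17). Not NE.
(Hold, Hold): Side B can switch to Concede (17 → 20). Not NE.
(Hold, Push): Side A can switch to Concede (5 → 16). Not NE.
(Push, Concede): Side B can switch to Hold (6 → 7). Not NE.
(Push, Hold): Side A can switch to Hold (11 → 16). Not NE.
(Push, Push): Side A gets 20, best alternative 16; Side B gets 15, best alternative 7. No profitable deviation — NE.
(The remaining 3 profiles each have a profitable deviation by the same check.)

The unique pure-strategy Nash equilibrium is (Push, Push).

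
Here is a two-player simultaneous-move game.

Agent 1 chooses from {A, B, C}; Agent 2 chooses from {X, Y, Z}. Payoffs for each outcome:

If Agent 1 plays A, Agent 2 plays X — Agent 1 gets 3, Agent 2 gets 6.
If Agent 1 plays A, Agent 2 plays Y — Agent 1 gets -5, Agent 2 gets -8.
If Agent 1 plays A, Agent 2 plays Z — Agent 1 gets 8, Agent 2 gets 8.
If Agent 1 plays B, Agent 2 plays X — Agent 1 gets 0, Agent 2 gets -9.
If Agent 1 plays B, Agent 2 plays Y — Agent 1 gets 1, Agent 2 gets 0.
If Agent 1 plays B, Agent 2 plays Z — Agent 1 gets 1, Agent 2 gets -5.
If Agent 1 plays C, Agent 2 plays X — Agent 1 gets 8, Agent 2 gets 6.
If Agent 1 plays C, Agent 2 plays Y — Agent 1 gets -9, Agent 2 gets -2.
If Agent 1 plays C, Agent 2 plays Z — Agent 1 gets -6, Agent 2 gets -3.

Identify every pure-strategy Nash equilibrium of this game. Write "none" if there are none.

The pure Nash equilibria are (A, Z), (B, Y), (C, X).

For each strategy profile, look for a profitable unilateral deviation.
(A, X): Agent 1 can switch to C (3 → 8). Not NE.
(A, Y): Agent 1 can switch to B (-5 → 1). Not NE.
(A, Z): Agent 1 gets 8, best alternative 1; Agent 2 gets 8, best alternative 6. No profitable deviation — NE.
(B, X): Agent 1 can switch to A (0 → 3). Not NE.
(B, Y): Agent 1 gets 1, best alternative -5; Agent 2 gets 0, best alternative -5. No profitable deviation — NE.
(B, Z): Agent 1 can switch to A (1 → 8). Not NE.
(C, X): Agent 1 gets 8, best alternative 3; Agent 2 gets 6, best alternative -2. No profitable deviation — NE.
(C, Y): Agent 1 can switch to A (-9 → -5). Not NE.
(C, Z): Agent 1 can switch to A (-6 → 8). Not NE.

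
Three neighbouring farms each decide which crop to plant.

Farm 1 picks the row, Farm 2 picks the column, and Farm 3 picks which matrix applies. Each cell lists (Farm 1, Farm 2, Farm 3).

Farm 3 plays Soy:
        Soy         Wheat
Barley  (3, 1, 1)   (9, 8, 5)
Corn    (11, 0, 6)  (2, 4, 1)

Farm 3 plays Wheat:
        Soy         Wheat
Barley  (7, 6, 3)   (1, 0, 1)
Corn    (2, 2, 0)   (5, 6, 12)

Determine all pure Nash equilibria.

(Barley, Soy, Wheat) and (Barley, Wheat, Soy) and (Corn, Wheat, Wheat)

Farm 1 against (Soy, Soy): payoffs 3, 11 → best response Corn.
Farm 1 against (Soy, Wheat): payoffs 7, 2 → best response Barley.
Farm 1 against (Wheat, Soy): payoffs 9, 2 → best response Barley.
Farm 1 against (Wheat, Wheat): payoffs 1, 5 → best response Corn.
Farm 2 against (Barley, Soy): payoffs 1, 8 → best response Wheat.
Farm 2 against (Barley, Wheat): payoffs 6, 0 → best response Soy.
Farm 2 against (Corn, Soy): payoffs 0, 4 → best response Wheat.
Farm 2 against (Corn, Wheat): payoffs 2, 6 → best response Wheat.
Farm 3 against (Barley, Soy): payoffs 1, 3 → best response Wheat.
Farm 3 against (Barley, Wheat): payoffs 5, 1 → best response Soy.
Farm 3 against (Corn, Soy): payoffs 6, 0 → best response Soy.
Farm 3 against (Corn, Wheat): payoffs 1, 12 → best response Wheat.
Mutual best responses: (Barley, Soy, Wheat); (Barley, Wheat, Soy); (Corn, Wheat, Wheat).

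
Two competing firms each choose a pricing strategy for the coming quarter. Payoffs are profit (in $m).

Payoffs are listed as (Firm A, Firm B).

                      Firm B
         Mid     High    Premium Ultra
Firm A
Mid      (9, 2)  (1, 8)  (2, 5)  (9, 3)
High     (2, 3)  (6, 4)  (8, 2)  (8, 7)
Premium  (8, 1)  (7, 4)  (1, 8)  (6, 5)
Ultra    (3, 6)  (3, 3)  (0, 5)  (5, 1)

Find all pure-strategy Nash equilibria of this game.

There is no pure-strategy Nash equilibrium.

For each player, find the best response to each opponent profile; mutual best responses are the pure NE.
Firm A against Mid: payoffs 9, 2, 8, 3 → best response Mid.
Firm A against High: payoffs 1, 6, 7, 3 → best response Premium.
Firm A against Premium: payoffs 2, 8, 1, 0 → best response High.
Firm A against Ultra: payoffs 9, 8, 6, 5 → best response Mid.
Firm B against Mid: payoffs 2, 8, 5, 3 → best response High.
Firm B against High: payoffs 3, 4, 2, 7 → best response Ultra.
Firm B against Premium: payoffs 1, 4, 8, 5 → best response Premium.
Firm B against Ultra: payoffs 6, 3, 5, 1 → best response Mid.
No profile is a mutual best response for all players.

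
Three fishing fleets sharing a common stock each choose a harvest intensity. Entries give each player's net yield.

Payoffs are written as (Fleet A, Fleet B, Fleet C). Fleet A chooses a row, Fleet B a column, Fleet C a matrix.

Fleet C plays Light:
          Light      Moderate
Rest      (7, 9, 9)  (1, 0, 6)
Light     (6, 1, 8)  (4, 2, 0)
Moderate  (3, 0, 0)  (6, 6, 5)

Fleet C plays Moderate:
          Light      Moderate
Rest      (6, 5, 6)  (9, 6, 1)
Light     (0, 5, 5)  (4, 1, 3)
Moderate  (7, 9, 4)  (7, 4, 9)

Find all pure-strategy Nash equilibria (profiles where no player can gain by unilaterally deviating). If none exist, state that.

For each player, find the best response to each opponent profile; mutual best responses are the pure NE.
Fleet A against (Light, Light): payoffs 7, 6, 3 → best response Rest.
Fleet A against (Light, Moderate): payoffs 6, 0, 7 → best response Moderate.
Fleet A against (Moderate, Light): payoffs 1, 4, 6 → best response Moderate.
Fleet A against (Moderate, Moderate): payoffs 9, 4, 7 → best response Rest.
Fleet B against (Rest, Light): payoffs 9, 0 → best response Light.
Fleet B against (Rest, Moderate): payoffs 5, 6 → best response Moderate.
Fleet B against (Light, Light): payoffs 1, 2 → best response Moderate.
Fleet B against (Light, Moderate): payoffs 5, 1 → best response Light.
Fleet B against (Moderate, Light): payoffs 0, 6 → best response Moderate.
Fleet B against (Moderate, Moderate): payoffs 9, 4 → best response Light.
Fleet C against (Rest, Light): payoffs 9, 6 → best response Light.
Fleet C against (Rest, Moderate): payoffs 6, 1 → best response Light.
Fleet C against (Light, Light): payoffs 8, 5 → best response Light.
Fleet C against (Light, Moderate): payoffs 0, 3 → best response Moderate.
Fleet C against (Moderate, Light): payoffs 0, 4 → best response Moderate.
Fleet C against (Moderate, Moderate): payoffs 5, 9 → best response Moderate.
Mutual best responses: (Rest, Light, Light); (Moderate, Light, Moderate).

The pure Nash equilibria are (Rest, Light, Light), (Moderate, Light, Moderate).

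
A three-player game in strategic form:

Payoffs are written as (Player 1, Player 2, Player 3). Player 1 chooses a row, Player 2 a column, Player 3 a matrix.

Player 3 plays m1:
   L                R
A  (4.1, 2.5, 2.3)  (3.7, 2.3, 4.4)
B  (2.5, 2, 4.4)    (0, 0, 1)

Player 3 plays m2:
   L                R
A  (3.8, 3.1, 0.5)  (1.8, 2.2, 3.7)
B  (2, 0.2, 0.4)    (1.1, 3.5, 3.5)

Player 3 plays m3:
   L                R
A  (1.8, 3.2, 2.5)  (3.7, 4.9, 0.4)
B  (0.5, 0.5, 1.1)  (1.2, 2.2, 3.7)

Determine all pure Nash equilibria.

No pure-strategy Nash equilibrium.

Player 1 against (L, m1): payoffs 4.1, 2.5 → best response A.
Player 1 against (L, m2): payoffs 3.8, 2 → best response A.
Player 1 against (L, m3): payoffs 1.8, 0.5 → best response A.
Player 1 against (R, m1): payoffs 3.7, 0 → best response A.
Player 1 against (R, m2): payoffs 1.8, 1.1 → best response A.
Player 1 against (R, m3): payoffs 3.7, 1.2 → best response A.
Player 2 against (A, m1): payoffs 2.5, 2.3 → best response L.
Player 2 against (A, m2): payoffs 3.1, 2.2 → best response L.
Player 2 against (A, m3): payoffs 3.2, 4.9 → best response R.
Player 2 against (B, m1): payoffs 2, 0 → best response L.
Player 2 against (B, m2): payoffs 0.2, 3.5 → best response R.
Player 2 against (B, m3): payoffs 0.5, 2.2 → best response R.
Player 3 against (A, L): payoffs 2.3, 0.5, 2.5 → best response m3.
Player 3 against (A, R): payoffs 4.4, 3.7, 0.4 → best response m1.
Player 3 against (B, L): payoffs 4.4, 0.4, 1.1 → best response m1.
Player 3 against (B, R): payoffs 1, 3.5, 3.7 → best response m3.
No profile is a mutual best response for all players.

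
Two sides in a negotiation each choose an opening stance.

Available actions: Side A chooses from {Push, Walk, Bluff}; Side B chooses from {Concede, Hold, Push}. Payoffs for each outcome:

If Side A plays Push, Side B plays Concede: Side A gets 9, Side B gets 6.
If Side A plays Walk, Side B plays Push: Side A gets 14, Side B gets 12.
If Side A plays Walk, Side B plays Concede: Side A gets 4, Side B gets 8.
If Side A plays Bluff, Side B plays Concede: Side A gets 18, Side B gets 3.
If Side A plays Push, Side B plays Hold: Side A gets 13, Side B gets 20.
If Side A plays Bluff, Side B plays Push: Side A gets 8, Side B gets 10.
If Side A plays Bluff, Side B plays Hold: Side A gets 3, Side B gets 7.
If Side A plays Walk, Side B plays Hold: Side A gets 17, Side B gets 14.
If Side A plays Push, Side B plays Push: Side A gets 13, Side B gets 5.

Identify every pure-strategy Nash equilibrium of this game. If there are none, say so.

(Push, Concede): Side A can switch to Bluff (9 → 18). Not NE.
(Push, Hold): Side A can switch to Walk (13 → 17). Not NE.
(Push, Push): Side A can switch to Walk (13 → 14). Not NE.
(Walk, Concede): Side A can switch to Push (4 → 9). Not NE.
(Walk, Hold): Side A gets 17, best alternative 13; Side B gets 14, best alternative 12. No profitable deviation — NE.
(Walk, Push): Side B can switch to Hold (12 → 14). Not NE.
(Bluff, Concede): Side B can switch to Hold (3 → 7). Not NE.
(The remaining 2 profiles each have a profitable deviation by the same check.)

(Walk, Hold)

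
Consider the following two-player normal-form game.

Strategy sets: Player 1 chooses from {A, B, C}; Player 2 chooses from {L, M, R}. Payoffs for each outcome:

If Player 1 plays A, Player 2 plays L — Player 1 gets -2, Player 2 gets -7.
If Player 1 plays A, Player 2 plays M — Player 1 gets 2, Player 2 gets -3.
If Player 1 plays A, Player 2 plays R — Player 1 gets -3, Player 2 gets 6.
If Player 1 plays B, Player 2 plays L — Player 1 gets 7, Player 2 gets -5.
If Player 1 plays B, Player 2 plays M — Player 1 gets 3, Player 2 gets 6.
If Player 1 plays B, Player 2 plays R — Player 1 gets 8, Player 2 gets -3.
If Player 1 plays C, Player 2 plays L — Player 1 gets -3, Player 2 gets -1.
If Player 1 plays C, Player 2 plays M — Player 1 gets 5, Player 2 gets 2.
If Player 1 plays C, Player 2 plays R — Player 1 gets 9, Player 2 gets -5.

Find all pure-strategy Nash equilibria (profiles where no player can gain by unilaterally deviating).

Check each profile: it is a Nash equilibrium iff no player can strictly gain by switching unilaterally.
(A, L): Player 1 can switch to B (-2 → 7). Not NE.
(A, M): Player 1 can switch to B (2 → 3). Not NE.
(A, R): Player 1 can switch to B (-3 → 8). Not NE.
(B, L): Player 2 can switch to M (-5 → 6). Not NE.
(B, M): Player 1 can switch to C (3 → 5). Not NE.
(B, R): Player 1 can switch to C (8 → 9). Not NE.
(C, L): Player 1 can switch to A (-3 → -2). Not NE.
(C, M): Player 1 gets 5, best alternative 3; Player 2 gets 2, best alternative -1. No profitable deviation — NE.
(C, R): Player 2 can switch to L (-5 → -1). Not NE.

(C, M)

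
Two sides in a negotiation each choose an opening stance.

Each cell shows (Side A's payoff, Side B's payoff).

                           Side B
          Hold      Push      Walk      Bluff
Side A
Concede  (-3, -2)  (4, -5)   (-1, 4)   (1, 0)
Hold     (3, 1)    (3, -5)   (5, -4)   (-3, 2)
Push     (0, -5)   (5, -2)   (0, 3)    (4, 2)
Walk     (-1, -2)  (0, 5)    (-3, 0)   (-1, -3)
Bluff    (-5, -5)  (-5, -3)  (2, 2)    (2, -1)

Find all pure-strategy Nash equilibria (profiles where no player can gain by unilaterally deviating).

For each strategy profile, look for a profitable unilateral deviation.
(Concede, Hold): Side A can switch to Hold (-3 → 3). Not NE.
(Concede, Push): Side A can switch to Push (4 → 5). Not NE.
(Concede, Walk): Side A can switch to Hold (-1 → 5). Not NE.
(Concede, Bluff): Side A can switch to Push (1 → 4). Not NE.
(Hold, Hold): Side B can switch to Bluff (1 → 2). Not NE.
(Hold, Push): Side A can switch to Concede (3 → 4). Not NE.
(Hold, Walk): Side B can switch to Hold (-4 → 1). Not NE.
(Hold, Bluff): Side A can switch to Concede (-3 → 1). Not NE.
(The remaining 12 profiles each have a profitable deviation by the same check.)

There is no pure-strategy Nash equilibrium.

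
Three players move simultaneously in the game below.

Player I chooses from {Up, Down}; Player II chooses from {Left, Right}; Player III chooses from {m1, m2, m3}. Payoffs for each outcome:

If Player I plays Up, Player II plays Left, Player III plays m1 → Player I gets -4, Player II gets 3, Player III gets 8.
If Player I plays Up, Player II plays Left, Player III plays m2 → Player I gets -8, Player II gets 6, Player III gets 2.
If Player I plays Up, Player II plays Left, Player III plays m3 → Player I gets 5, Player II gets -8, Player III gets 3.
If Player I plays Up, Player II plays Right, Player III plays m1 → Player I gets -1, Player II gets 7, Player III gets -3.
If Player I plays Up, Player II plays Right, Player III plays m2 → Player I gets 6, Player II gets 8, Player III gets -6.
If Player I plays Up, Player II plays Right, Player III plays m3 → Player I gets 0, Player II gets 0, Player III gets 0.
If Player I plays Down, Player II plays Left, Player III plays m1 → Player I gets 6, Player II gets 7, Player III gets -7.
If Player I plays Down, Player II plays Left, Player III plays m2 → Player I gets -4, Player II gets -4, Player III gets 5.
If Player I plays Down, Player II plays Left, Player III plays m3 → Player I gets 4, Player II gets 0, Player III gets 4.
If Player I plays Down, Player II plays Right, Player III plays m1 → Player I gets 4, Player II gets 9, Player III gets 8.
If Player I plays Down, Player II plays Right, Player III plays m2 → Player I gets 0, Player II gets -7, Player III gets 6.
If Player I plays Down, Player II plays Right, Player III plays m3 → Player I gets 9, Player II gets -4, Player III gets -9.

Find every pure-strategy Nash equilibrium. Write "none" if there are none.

Player I against (Left, m1): payoffs -4, 6 → best response Down.
Player I against (Left, m2): payoffs -8, -4 → best response Down.
Player I against (Left, m3): payoffs 5, 4 → best response Up.
Player I against (Right, m1): payoffs -1, 4 → best response Down.
Player I against (Right, m2): payoffs 6, 0 → best response Up.
Player I against (Right, m3): payoffs 0, 9 → best response Down.
Player II against (Up, m1): payoffs 3, 7 → best response Right.
Player II against (Up, m2): payoffs 6, 8 → best response Right.
Player II against (Up, m3): payoffs -8, 0 → best response Right.
Player II against (Down, m1): payoffs 7, 9 → best response Right.
Player II against (Down, m2): payoffs -4, -7 → best response Left.
Player II against (Down, m3): payoffs 0, -4 → best response Left.
Player III against (Up, Left): payoffs 8, 2, 3 → best response m1.
Player III against (Up, Right): payoffs -3, -6, 0 → best response m3.
Player III against (Down, Left): payoffs -7, 5, 4 → best response m2.
Player III against (Down, Right): payoffs 8, 6, -9 → best response m1.
Mutual best responses: (Down, Left, m2); (Down, Right, m1).

(Down, Left, m2) and (Down, Right, m1)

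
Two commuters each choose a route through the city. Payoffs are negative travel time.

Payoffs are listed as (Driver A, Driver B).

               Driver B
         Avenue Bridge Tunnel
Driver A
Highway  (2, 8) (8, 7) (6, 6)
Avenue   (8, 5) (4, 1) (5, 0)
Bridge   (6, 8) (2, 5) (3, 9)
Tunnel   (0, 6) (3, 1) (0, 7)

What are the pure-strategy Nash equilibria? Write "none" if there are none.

Check each profile: it is a Nash equilibrium iff no player can strictly gain by switching unilaterally.
(Highway, Avenue): Driver A can switch to Avenue (2 → 8). Not NE.
(Highway, Bridge): Driver B can switch to Avenue (7 → 8). Not NE.
(Highway, Tunnel): Driver B can switch to Avenue (6 → 8). Not NE.
(Avenue, Avenue): Driver A gets 8, best alternative 6; Driver B gets 5, best alternative 1. No profitable deviation — NE.
(Avenue, Bridge): Driver A can switch to Highway (4 → 8). Not NE.
(Avenue, Tunnel): Driver A can switch to Highway (5 → 6). Not NE.
(Bridge, Avenue): Driver A can switch to Avenue (6 → 8). Not NE.
(The remaining 5 profiles each have a profitable deviation by the same check.)

The unique pure-strategy Nash equilibrium is (Avenue, Avenue).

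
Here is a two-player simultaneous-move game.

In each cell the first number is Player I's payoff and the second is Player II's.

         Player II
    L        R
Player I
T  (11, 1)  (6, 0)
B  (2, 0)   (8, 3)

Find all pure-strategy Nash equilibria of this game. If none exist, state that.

Pure-strategy Nash equilibria: (T, L), (B, R)

For each player, find the best response to each opponent profile; mutual best responses are the pure NE.
Player I against L: payoffs 11, 2 → best response T.
Player I against R: payoffs 6, 8 → best response B.
Player II against T: payoffs 1, 0 → best response L.
Player II against B: payoffs 0, 3 → best response R.
Mutual best responses: (T, L); (B, R).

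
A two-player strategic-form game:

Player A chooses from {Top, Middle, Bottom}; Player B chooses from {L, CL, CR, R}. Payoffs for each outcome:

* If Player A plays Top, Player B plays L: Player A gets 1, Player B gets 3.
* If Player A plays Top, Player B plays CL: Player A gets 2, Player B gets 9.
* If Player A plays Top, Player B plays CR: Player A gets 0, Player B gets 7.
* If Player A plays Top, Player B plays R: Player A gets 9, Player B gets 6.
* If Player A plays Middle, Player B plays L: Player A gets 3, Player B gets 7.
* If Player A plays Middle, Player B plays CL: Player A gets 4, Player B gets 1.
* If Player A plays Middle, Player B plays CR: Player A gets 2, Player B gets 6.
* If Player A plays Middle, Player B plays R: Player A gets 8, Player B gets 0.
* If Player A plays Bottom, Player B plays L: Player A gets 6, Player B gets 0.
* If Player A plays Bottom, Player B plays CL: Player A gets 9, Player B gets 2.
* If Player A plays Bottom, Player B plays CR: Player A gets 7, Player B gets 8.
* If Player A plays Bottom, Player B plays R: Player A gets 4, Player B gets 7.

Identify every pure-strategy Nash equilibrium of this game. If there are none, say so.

(Top, L): Player A can switch to Middle (1 → 3). Not NE.
(Top, CL): Player A can switch to Middle (2 → 4). Not NE.
(Top, CR): Player A can switch to Middle (0 → 2). Not NE.
(Top, R): Player B can switch to CL (6 → 9). Not NE.
(Middle, L): Player A can switch to Bottom (3 → 6). Not NE.
(Middle, CL): Player A can switch to Bottom (4 → 9). Not NE.
(Middle, CR): Player A can switch to Bottom (2 → 7). Not NE.
(Middle, R): Player A can switch to Top (8 → 9). Not NE.
(Bottom, L): Player B can switch to CL (0 → 2). Not NE.
(Bottom, CL): Player B can switch to CR (2 → 8). Not NE.
(Bottom, CR): Player A gets 7, best alternative 2; Player B gets 8, best alternative 7. No profitable deviation — NE.
(The remaining 1 profile has a profitable deviation by the same check.)

The unique pure-strategy Nash equilibrium is (Bottom, CR).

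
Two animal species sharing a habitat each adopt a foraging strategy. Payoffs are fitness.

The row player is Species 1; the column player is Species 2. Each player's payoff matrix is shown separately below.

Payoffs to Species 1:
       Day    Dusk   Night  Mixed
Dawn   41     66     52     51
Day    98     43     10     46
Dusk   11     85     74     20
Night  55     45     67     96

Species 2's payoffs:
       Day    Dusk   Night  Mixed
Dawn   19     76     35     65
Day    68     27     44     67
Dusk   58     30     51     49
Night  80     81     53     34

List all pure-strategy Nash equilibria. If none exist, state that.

(Day, Day)

For each player, find the best response to each opponent profile; mutual best responses are the pure NE.
Species 1 against Day: payoffs 41, 98, 11, 55 → best response Day.
Species 1 against Dusk: payoffs 66, 43, 85, 45 → best response Dusk.
Species 1 against Night: payoffs 52, 10, 74, 67 → best response Dusk.
Species 1 against Mixed: payoffs 51, 46, 20, 96 → best response Night.
Species 2 against Dawn: payoffs 19, 76, 35, 65 → best response Dusk.
Species 2 against Day: payoffs 68, 27, 44, 67 → best response Day.
Species 2 against Dusk: payoffs 58, 30, 51, 49 → best response Day.
Species 2 against Night: payoffs 80, 81, 53, 34 → best response Dusk.
Mutual best responses: (Day, Day).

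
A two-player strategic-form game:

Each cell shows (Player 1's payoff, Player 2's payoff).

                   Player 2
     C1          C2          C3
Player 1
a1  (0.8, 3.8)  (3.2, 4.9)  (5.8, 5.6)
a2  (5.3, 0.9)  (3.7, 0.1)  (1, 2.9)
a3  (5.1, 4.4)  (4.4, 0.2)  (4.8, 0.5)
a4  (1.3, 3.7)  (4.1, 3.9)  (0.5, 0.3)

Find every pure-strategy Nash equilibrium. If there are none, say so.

Player 1 against C1: payoffs 0.8, 5.3, 5.1, 1.3 → best response a2.
Player 1 against C2: payoffs 3.2, 3.7, 4.4, 4.1 → best response a3.
Player 1 against C3: payoffs 5.8, 1, 4.8, 0.5 → best response a1.
Player 2 against a1: payoffs 3.8, 4.9, 5.6 → best response C3.
Player 2 against a2: payoffs 0.9, 0.1, 2.9 → best response C3.
Player 2 against a3: payoffs 4.4, 0.2, 0.5 → best response C1.
Player 2 against a4: payoffs 3.7, 3.9, 0.3 → best response C2.
Mutual best responses: (a1, C3).

Pure NE: (a1, C3)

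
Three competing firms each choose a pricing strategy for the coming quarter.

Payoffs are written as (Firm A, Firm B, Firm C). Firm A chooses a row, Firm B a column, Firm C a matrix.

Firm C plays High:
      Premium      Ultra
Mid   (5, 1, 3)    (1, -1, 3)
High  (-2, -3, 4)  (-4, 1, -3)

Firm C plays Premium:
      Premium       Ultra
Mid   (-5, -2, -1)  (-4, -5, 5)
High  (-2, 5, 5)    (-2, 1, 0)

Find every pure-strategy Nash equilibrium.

The pure Nash equilibria are (Mid, Premium, High) and (High, Premium, Premium).

(Mid, Premium, High): Firm A gets 5, best alternative -2; Firm B gets 1, best alternative -1; Firm C gets 3, best alternative -1. No profitable deviation — NE.
(Mid, Premium, Premium): Firm A can switch to High (-5 → -2). Not NE.
(Mid, Ultra, High): Firm B can switch to Premium (-1 → 1). Not NE.
(Mid, Ultra, Premium): Firm A can switch to High (-4 → -2). Not NE.
(High, Premium, High): Firm A can switch to Mid (-2 → 5). Not NE.
(High, Premium, Premium): Firm A gets -2, best alternative -5; Firm B gets 5, best alternative 1; Firm C gets 5, best alternative 4. No profitable deviation — NE.
(High, Ultra, High): Firm A can switch to Mid (-4 → 1). Not NE.
(High, Ultra, Premium): Firm B can switch to Premium (1 → 5). Not NE.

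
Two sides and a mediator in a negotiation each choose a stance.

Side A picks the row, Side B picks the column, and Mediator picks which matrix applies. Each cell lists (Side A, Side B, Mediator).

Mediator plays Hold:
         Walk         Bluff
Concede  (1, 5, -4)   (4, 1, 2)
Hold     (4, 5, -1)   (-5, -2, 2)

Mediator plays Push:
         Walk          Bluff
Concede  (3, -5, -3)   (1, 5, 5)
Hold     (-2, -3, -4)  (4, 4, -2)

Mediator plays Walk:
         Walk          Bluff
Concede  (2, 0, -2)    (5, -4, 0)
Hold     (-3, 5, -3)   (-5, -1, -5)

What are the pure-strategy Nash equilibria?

Side A against (Walk, Hold): payoffs 1, 4 → best response Hold.
Side A against (Walk, Push): payoffs 3, -2 → best response Concede.
Side A against (Walk, Walk): payoffs 2, -3 → best response Concede.
Side A against (Bluff, Hold): payoffs 4, -5 → best response Concede.
Side A against (Bluff, Push): payoffs 1, 4 → best response Hold.
Side A against (Bluff, Walk): payoffs 5, -5 → best response Concede.
Side B against (Concede, Hold): payoffs 5, 1 → best response Walk.
Side B against (Concede, Push): payoffs -5, 5 → best response Bluff.
Side B against (Concede, Walk): payoffs 0, -4 → best response Walk.
Side B against (Hold, Hold): payoffs 5, -2 → best response Walk.
Side B against (Hold, Push): payoffs -3, 4 → best response Bluff.
Side B against (Hold, Walk): payoffs 5, -1 → best response Walk.
Mediator against (Concede, Walk): payoffs -4, -3, -2 → best response Walk.
Mediator against (Concede, Bluff): payoffs 2, 5, 0 → best response Push.
Mediator against (Hold, Walk): payoffs -1, -4, -3 → best response Hold.
Mediator against (Hold, Bluff): payoffs 2, -2, -5 → best response Hold.
Mutual best responses: (Concede, Walk, Walk); (Hold, Walk, Hold).

Pure-strategy Nash equilibria: (Concede, Walk, Walk); (Hold, Walk, Hold)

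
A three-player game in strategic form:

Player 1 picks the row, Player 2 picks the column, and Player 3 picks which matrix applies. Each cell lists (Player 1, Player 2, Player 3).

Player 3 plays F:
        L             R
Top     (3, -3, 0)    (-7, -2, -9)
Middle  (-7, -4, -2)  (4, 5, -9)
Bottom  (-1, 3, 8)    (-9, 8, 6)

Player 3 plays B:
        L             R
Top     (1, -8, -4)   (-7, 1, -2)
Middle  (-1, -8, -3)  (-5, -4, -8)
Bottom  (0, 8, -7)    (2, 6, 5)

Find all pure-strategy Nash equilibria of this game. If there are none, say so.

No pure-strategy Nash equilibrium.

Player 1 against (L, F): payoffs 3, -7, -1 → best response Top.
Player 1 against (L, B): payoffs 1, -1, 0 → best response Top.
Player 1 against (R, F): payoffs -7, 4, -9 → best response Middle.
Player 1 against (R, B): payoffs -7, -5, 2 → best response Bottom.
Player 2 against (Top, F): payoffs -3, -2 → best response R.
Player 2 against (Top, B): payoffs -8, 1 → best response R.
Player 2 against (Middle, F): payoffs -4, 5 → best response R.
Player 2 against (Middle, B): payoffs -8, -4 → best response R.
Player 2 against (Bottom, F): payoffs 3, 8 → best response R.
Player 2 against (Bottom, B): payoffs 8, 6 → best response L.
Player 3 against (Top, L): payoffs 0, -4 → best response F.
Player 3 against (Top, R): payoffs -9, -2 → best response B.
Player 3 against (Middle, L): payoffs -2, -3 → best response F.
Player 3 against (Middle, R): payoffs -9, -8 → best response B.
Player 3 against (Bottom, L): payoffs 8, -7 → best response F.
Player 3 against (Bottom, R): payoffs 6, 5 → best response F.
No profile is a mutual best response for all players.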